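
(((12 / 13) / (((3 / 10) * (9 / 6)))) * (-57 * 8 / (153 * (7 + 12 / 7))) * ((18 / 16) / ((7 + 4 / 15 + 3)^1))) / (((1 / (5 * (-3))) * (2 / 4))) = 342000 / 148291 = 2.31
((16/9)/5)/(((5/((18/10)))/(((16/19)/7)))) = 0.02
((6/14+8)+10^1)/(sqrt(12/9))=129 *sqrt(3)/14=15.96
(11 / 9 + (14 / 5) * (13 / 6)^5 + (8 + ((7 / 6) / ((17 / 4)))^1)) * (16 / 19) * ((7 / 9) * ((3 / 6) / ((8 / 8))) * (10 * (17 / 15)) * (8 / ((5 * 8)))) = 331256429 / 3116475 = 106.29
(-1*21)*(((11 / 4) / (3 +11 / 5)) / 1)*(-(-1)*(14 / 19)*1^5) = -8085 / 988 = -8.18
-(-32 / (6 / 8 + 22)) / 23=128 / 2093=0.06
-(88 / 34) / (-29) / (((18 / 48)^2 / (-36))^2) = 2883584 / 493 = 5849.05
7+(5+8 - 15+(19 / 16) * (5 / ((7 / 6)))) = 565 / 56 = 10.09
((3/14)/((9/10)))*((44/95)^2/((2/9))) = 2904/12635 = 0.23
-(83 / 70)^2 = -6889 / 4900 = -1.41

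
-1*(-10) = 10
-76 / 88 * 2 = -19 / 11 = -1.73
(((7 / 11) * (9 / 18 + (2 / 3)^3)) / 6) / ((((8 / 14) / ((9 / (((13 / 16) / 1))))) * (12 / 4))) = 2107 / 3861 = 0.55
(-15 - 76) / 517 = -91 / 517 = -0.18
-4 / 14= -2 / 7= -0.29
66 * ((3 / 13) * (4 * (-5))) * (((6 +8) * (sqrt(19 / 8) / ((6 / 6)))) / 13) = -13860 * sqrt(38) / 169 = -505.55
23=23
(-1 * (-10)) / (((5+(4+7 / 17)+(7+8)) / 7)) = 238 / 83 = 2.87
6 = 6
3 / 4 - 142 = -565 / 4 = -141.25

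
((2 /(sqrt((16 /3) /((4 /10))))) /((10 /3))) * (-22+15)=-21 * sqrt(30) /100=-1.15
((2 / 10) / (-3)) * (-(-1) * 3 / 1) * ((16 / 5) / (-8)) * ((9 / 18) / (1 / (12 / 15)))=4 / 125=0.03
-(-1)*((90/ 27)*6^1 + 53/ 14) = 333/ 14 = 23.79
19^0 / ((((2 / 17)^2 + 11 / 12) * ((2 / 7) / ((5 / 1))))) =8670 / 461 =18.81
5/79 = 0.06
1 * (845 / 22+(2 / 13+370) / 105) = 419763 / 10010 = 41.93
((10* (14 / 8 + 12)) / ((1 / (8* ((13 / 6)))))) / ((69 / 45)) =1554.35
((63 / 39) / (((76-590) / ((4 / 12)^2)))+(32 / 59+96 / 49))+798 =46391435263 / 57952986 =800.50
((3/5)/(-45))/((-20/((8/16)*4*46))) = 23/375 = 0.06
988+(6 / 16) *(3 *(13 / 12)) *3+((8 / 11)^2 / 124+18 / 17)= 2025687491 / 2040544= 992.72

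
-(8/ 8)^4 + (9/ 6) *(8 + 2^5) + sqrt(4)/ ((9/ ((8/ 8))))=533/ 9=59.22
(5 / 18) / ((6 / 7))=35 / 108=0.32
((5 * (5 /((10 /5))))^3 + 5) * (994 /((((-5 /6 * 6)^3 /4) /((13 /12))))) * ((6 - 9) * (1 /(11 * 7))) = 2891759 /1100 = 2628.87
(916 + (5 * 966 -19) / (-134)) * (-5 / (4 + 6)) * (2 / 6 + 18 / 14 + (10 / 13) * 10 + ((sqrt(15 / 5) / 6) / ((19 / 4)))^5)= -49964281 / 12194 -16552 * sqrt(3) / 78583563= -4097.45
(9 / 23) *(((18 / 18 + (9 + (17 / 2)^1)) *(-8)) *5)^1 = -6660 / 23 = -289.57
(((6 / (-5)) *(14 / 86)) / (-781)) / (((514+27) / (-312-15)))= -0.00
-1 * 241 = -241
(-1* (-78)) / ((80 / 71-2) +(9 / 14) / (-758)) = -58769256 / 658583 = -89.24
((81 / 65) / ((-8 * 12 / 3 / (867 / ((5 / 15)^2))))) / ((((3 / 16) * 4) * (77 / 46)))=-4845663 / 20020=-242.04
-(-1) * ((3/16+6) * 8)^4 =96059601/16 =6003725.06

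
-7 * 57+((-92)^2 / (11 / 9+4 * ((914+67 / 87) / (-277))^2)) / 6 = -367.54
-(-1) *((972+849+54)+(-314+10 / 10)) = 1562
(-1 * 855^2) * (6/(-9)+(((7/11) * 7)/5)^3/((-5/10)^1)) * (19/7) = 192349598292/46585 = 4129002.86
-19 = -19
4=4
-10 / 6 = -5 / 3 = -1.67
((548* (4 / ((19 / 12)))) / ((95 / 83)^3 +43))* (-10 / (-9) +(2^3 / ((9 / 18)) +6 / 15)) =493822698976 / 906450195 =544.79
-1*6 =-6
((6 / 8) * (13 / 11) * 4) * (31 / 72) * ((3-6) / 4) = -403 / 352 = -1.14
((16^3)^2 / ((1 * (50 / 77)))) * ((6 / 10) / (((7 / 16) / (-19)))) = -84154515456 / 125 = -673236123.65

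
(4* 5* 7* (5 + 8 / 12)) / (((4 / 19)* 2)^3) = 4081105 / 384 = 10627.88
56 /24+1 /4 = 31 /12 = 2.58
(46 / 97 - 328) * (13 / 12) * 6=-206505 / 97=-2128.92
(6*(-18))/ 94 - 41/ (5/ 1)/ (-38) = -8333/ 8930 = -0.93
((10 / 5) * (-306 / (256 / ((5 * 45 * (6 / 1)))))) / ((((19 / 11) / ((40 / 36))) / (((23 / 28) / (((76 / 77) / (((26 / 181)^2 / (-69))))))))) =391087125 / 756910144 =0.52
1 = 1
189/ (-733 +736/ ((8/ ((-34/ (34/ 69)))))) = -0.03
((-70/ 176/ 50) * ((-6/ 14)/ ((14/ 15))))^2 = 81/ 6071296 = 0.00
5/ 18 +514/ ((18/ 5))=2575/ 18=143.06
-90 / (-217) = 90 / 217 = 0.41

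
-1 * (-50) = 50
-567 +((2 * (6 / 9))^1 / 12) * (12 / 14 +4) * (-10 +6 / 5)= -180101 / 315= -571.75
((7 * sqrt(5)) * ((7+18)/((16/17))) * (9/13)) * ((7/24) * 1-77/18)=-1147.36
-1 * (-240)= 240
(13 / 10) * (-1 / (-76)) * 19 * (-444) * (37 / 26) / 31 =-4107 / 620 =-6.62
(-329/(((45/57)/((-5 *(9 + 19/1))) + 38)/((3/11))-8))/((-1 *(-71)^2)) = 525084/1056467575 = 0.00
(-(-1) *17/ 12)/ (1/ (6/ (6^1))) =17/ 12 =1.42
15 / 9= 5 / 3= 1.67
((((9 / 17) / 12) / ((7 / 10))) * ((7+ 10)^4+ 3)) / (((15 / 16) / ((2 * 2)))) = 22460.24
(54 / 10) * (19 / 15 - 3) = -234 / 25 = -9.36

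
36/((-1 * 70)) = -18/35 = -0.51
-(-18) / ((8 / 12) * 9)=3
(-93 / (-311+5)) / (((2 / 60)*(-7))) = -155 / 119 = -1.30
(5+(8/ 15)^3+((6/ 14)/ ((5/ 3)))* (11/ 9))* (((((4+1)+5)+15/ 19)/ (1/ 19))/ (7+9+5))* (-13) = -68828422/ 99225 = -693.66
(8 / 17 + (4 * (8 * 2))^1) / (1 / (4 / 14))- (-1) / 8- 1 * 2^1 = 15751 / 952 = 16.55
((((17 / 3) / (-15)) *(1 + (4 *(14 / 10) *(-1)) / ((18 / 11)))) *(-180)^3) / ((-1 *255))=20928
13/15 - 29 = -28.13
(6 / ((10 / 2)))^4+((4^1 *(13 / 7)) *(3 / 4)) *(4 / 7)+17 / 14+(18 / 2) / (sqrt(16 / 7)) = 9 *sqrt(7) / 4+396383 / 61250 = 12.42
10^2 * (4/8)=50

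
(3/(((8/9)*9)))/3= 1/8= 0.12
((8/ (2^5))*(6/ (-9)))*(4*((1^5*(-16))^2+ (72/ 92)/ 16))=-47113/ 276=-170.70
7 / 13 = 0.54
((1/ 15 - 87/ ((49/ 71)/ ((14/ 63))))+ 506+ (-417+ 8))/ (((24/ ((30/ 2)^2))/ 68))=2157045/ 49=44021.33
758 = 758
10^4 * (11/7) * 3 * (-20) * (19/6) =-20900000/7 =-2985714.29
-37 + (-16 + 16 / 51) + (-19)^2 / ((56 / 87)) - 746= -679291 / 2856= -237.85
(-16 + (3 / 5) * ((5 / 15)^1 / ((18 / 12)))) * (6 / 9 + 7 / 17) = -154 / 9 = -17.11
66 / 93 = 22 / 31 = 0.71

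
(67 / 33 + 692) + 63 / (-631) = 14449714 / 20823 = 693.93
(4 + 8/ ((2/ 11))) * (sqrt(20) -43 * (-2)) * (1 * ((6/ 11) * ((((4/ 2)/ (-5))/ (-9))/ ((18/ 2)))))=128 * sqrt(5)/ 495 + 5504/ 495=11.70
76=76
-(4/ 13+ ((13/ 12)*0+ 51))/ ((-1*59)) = 667/ 767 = 0.87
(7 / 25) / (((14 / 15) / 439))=1317 / 10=131.70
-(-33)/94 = 33/94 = 0.35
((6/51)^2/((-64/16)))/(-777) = 1/224553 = 0.00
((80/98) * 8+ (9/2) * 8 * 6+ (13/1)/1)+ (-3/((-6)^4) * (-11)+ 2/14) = 4989275/21168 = 235.70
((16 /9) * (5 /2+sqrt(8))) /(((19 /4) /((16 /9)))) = 2560 /1539+2048 * sqrt(2) /1539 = 3.55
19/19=1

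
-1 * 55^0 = -1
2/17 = 0.12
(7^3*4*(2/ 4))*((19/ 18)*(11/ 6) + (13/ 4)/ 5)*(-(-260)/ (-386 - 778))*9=-3112382/ 873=-3565.16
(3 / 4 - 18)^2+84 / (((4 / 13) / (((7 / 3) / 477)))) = 298.90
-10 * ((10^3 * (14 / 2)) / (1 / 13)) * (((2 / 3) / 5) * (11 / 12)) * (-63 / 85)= 1401400 / 17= 82435.29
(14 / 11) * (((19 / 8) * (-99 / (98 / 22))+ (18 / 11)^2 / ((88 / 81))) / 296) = -26253765 / 121344608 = -0.22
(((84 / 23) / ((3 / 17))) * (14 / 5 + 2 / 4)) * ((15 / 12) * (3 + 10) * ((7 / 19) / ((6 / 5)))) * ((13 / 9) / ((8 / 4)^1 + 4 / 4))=7742735 / 47196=164.05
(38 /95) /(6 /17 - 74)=-0.01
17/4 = 4.25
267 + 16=283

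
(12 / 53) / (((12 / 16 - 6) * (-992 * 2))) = 1 / 46004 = 0.00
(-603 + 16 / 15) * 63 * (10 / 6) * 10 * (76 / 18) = -24017140 / 9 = -2668571.11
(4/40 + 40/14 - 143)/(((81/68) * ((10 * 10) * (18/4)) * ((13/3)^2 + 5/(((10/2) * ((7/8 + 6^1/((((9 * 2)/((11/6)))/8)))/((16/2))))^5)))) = -10256954096821765625/737531929355779204353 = -0.01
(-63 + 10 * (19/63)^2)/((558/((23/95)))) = -5668051/210396690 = -0.03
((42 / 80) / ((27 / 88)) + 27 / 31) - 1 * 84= -113578 / 1395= -81.42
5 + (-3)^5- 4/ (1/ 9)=-274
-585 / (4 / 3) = -1755 / 4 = -438.75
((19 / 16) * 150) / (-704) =-1425 / 5632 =-0.25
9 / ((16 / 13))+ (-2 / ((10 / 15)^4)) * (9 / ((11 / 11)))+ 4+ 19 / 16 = -629 / 8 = -78.62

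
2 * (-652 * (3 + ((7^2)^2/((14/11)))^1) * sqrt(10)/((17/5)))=-12319540 * sqrt(10)/17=-2291635.65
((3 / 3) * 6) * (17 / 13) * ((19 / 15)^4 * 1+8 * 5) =334.04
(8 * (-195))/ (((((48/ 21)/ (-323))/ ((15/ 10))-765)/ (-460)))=-4867480800/ 5189027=-938.03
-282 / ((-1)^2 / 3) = -846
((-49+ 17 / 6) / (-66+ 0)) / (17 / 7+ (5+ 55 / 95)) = 36841 / 421740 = 0.09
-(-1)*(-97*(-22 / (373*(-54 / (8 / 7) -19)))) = -8536 / 98845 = -0.09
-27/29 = -0.93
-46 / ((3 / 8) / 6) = -736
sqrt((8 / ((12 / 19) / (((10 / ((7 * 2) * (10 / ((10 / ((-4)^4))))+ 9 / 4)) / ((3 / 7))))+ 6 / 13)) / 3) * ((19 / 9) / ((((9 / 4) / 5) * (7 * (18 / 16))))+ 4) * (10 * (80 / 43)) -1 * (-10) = 10+ 75046400 * sqrt(538447) / 3895084179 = 24.14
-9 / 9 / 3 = -1 / 3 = -0.33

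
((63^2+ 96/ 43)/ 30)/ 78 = 56921/ 33540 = 1.70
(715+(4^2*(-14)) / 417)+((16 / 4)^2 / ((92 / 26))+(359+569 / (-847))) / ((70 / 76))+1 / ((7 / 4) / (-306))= 53086759085 / 56865039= 933.56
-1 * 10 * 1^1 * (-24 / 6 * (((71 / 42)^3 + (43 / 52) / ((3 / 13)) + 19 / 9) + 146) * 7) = 57983245 / 1323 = 43827.09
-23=-23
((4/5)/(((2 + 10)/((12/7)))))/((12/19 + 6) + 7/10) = 152/9751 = 0.02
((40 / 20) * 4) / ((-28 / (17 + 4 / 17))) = -586 / 119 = -4.92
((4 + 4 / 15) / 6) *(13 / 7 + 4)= 1312 / 315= 4.17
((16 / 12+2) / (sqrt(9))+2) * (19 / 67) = 532 / 603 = 0.88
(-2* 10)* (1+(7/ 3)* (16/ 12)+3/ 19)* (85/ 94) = -620500/ 8037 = -77.21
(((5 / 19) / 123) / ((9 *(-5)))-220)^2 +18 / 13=278358039675175 / 5751032157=48401.41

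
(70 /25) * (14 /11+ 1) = 70 /11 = 6.36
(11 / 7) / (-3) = -11 / 21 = -0.52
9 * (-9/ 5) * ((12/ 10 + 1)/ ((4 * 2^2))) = -891/ 400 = -2.23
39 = 39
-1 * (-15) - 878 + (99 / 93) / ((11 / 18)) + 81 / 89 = -2373700 / 2759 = -860.35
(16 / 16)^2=1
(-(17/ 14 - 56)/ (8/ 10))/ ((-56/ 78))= -149565/ 1568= -95.39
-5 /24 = -0.21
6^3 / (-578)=-108 / 289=-0.37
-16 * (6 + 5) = -176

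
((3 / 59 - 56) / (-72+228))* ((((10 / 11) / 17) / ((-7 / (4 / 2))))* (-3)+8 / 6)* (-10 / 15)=8939108 / 27108081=0.33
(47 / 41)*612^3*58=624856249728 / 41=15240396334.83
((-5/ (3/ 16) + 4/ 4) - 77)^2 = 94864/ 9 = 10540.44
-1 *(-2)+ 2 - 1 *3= 1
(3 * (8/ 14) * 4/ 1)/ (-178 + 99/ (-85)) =-4080/ 106603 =-0.04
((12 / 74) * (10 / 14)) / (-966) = -5 / 41699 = -0.00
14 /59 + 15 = 899 /59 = 15.24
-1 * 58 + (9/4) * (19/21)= -1567/28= -55.96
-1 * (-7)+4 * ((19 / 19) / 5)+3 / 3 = 44 / 5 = 8.80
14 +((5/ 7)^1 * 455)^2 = 105639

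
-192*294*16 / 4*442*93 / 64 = -145021968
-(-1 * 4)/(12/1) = 1/3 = 0.33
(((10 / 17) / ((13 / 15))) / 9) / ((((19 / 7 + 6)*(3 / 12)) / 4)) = 5600 / 40443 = 0.14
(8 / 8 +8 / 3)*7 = 77 / 3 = 25.67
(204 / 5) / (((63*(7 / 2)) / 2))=272 / 735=0.37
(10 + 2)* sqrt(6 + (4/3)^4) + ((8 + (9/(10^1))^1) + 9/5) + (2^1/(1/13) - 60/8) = 146/5 + 4* sqrt(742)/3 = 65.52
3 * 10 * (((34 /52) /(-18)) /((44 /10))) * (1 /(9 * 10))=-85 /30888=-0.00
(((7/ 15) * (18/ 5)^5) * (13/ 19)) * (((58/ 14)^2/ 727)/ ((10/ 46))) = 158382959904/ 7553984375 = 20.97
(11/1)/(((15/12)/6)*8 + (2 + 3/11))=363/130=2.79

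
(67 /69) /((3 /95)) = 6365 /207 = 30.75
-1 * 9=-9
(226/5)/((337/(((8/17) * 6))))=10848/28645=0.38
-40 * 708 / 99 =-9440 / 33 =-286.06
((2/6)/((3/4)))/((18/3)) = 2/27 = 0.07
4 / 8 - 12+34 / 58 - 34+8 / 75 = -194911 / 4350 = -44.81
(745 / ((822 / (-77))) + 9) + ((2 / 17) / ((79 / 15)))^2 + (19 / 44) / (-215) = -426292042368631 / 7012695530940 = -60.79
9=9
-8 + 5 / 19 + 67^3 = 5714350 / 19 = 300755.26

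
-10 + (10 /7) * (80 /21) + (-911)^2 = 829916.44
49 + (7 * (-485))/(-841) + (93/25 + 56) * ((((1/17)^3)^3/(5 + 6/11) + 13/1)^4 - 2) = 98195777817665282792843488754693568998849458545401589487245442/57572688995839954939605596542562886175141079898350319025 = 1705596.52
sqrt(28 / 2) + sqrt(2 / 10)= sqrt(5) / 5 + sqrt(14)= 4.19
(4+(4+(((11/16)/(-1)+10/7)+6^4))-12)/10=144787/1120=129.27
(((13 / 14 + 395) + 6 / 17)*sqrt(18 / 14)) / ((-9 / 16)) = -754520*sqrt(7) / 2499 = -798.83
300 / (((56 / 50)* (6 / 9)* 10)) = 1125 / 28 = 40.18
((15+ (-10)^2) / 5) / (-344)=-23 / 344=-0.07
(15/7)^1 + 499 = 3508/7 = 501.14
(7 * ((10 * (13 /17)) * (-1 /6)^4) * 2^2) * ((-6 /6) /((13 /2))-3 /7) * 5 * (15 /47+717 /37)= -2521475 /266067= -9.48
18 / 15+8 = 46 / 5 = 9.20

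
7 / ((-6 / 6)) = -7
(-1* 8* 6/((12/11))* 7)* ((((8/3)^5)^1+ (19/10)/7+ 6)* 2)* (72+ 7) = -8343919012/1215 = -6867423.06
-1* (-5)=5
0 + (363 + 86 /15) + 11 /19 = 369.31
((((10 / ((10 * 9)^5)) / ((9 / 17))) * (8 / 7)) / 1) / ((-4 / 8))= -0.00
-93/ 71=-1.31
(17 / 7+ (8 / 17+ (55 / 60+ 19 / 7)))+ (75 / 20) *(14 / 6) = 5455 / 357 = 15.28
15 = 15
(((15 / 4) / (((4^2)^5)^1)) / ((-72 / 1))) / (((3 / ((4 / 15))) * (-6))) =1 / 1358954496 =0.00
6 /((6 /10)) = 10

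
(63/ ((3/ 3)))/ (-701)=-63/ 701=-0.09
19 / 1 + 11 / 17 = 334 / 17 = 19.65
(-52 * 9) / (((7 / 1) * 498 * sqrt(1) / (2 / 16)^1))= -39 / 2324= -0.02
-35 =-35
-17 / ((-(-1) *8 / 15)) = -31.88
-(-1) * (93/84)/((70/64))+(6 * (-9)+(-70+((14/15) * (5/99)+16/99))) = -8934014/72765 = -122.78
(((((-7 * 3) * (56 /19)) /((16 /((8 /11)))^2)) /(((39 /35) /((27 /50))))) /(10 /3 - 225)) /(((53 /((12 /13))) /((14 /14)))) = 47628 /9781267925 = 0.00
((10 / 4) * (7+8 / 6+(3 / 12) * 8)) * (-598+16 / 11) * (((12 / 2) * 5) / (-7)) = 5085550 / 77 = 66046.10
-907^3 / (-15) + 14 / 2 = 746142748 / 15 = 49742849.87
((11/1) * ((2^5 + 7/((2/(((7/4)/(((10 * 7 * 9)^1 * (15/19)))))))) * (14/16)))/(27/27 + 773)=26621441/66873600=0.40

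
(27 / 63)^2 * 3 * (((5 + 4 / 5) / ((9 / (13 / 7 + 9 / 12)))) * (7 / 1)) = 6351 / 980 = 6.48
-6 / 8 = -3 / 4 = -0.75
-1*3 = -3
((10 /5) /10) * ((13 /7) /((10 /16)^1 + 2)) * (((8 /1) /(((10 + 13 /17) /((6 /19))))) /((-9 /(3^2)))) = -28288 /851865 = -0.03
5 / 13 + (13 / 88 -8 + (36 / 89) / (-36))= -761471 / 101816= -7.48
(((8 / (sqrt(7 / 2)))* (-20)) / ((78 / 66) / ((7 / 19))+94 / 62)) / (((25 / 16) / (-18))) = 785664* sqrt(14) / 14095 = 208.56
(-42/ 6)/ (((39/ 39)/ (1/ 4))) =-7/ 4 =-1.75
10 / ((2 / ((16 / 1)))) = 80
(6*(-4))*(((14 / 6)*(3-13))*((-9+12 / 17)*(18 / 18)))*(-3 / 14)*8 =135360 / 17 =7962.35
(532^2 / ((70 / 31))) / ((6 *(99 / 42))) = 4386872 / 495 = 8862.37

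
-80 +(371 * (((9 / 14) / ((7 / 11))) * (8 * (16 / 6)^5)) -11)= 404221.04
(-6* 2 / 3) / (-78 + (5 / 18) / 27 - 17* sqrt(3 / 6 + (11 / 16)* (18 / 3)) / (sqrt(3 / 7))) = 147366864 / 1399982585 - 2676888* sqrt(1554) / 1399982585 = 0.03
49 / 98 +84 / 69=79 / 46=1.72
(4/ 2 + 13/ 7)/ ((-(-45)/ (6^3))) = 648/ 35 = 18.51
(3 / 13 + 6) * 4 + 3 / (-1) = 285 / 13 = 21.92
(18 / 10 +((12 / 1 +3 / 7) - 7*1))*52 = 13156 / 35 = 375.89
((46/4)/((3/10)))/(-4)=-115/12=-9.58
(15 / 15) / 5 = 1 / 5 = 0.20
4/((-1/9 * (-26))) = 18/13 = 1.38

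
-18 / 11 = -1.64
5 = 5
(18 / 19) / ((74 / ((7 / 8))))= 63 / 5624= 0.01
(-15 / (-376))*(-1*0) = 0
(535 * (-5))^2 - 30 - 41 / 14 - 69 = 100177323 / 14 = 7155523.07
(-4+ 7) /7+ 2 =17 /7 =2.43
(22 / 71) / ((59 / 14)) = 308 / 4189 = 0.07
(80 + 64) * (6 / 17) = 864 / 17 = 50.82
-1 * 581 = -581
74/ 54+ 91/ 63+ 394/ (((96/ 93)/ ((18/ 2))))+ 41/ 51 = 25254593/ 7344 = 3438.81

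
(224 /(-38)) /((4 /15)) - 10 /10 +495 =8966 /19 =471.89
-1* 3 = -3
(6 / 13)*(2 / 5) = 12 / 65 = 0.18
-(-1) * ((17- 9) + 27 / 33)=97 / 11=8.82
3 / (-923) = -3 / 923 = -0.00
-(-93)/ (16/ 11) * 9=9207/ 16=575.44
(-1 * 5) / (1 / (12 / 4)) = -15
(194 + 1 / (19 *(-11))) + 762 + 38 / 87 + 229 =21554710 / 18183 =1185.43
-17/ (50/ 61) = -1037/ 50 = -20.74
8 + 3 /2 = 19 /2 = 9.50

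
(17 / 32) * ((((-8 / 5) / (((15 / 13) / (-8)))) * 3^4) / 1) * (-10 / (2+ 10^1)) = -1989 / 5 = -397.80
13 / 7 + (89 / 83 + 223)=131265 / 581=225.93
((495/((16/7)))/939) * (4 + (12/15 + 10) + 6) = 3003/626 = 4.80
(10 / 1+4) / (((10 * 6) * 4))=7 / 120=0.06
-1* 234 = -234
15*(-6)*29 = -2610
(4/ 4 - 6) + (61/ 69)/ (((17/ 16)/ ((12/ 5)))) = -5871/ 1955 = -3.00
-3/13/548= -3/7124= -0.00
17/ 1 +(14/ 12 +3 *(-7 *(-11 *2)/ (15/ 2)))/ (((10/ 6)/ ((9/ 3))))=6499/ 50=129.98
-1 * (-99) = 99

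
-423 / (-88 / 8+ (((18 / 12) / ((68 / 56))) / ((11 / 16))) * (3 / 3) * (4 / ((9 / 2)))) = 237303 / 5275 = 44.99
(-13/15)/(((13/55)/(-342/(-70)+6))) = -1397/35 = -39.91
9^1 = 9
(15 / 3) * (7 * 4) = 140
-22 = -22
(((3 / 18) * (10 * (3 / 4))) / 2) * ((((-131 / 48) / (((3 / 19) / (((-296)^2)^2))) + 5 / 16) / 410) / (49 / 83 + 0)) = -1585878214680937 / 4628736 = -342615827.45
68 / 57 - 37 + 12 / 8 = -3911 / 114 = -34.31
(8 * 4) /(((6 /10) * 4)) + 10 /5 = 46 /3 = 15.33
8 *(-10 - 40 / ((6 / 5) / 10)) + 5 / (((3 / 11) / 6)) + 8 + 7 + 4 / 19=-149423 / 57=-2621.46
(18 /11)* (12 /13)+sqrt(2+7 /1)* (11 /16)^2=107205 /36608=2.93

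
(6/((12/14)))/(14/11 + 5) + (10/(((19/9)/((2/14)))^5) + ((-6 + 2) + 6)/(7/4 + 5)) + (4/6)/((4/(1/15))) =367845686841127/258434092495530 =1.42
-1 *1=-1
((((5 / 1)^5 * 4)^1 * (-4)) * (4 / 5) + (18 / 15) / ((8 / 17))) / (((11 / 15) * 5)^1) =-2399847 / 220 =-10908.40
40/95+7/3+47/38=455/114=3.99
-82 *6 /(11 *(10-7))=-164 /11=-14.91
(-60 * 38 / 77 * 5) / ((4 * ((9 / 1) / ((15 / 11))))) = -4750 / 847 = -5.61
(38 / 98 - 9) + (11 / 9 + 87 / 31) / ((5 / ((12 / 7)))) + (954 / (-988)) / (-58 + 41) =-1372769239 / 191348430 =-7.17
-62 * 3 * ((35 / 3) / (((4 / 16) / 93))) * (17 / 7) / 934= -980220 / 467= -2098.97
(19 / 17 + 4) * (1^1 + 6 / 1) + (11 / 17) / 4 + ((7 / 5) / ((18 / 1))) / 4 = 220349 / 6120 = 36.00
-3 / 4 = -0.75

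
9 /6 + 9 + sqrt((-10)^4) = 221 /2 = 110.50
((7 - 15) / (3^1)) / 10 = -0.27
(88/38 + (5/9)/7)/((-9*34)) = -0.01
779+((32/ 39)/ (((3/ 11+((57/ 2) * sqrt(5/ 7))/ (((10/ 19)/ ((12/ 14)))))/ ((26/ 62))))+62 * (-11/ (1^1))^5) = -395318124145784333/ 39593645811+19569088 * sqrt(35)/ 13197881937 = -9984382.99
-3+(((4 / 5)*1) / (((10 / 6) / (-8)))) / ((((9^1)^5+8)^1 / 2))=-4429467 / 1476425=-3.00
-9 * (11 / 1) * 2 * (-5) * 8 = 7920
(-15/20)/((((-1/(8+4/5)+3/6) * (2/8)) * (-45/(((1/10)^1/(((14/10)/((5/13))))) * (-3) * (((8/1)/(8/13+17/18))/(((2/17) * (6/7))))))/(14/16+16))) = -891/73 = -12.21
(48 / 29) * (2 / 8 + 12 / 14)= 372 / 203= 1.83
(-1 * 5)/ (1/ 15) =-75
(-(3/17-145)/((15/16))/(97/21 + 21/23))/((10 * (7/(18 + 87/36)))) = 1387337/170340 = 8.14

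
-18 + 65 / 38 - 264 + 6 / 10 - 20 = -56941 / 190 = -299.69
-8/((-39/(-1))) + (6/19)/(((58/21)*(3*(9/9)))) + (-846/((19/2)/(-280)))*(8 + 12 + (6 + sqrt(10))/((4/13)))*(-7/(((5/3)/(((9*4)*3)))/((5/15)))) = -3200146660933/21489 - 232805664*sqrt(10)/19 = -187667388.29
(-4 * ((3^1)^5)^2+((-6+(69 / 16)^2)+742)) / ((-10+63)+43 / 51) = -3073922949 / 702976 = -4372.73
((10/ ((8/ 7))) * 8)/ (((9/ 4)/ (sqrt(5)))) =280 * sqrt(5)/ 9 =69.57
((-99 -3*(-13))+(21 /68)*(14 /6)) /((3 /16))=-16124 /51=-316.16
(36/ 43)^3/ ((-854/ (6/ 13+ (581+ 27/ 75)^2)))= -64060712357184/ 275839598125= -232.24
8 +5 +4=17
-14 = -14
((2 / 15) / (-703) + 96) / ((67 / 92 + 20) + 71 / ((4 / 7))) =46566628 / 70324605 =0.66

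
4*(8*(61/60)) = 488/15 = 32.53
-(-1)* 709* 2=1418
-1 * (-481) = 481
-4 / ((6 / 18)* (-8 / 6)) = 9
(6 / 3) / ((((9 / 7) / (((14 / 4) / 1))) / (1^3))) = 49 / 9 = 5.44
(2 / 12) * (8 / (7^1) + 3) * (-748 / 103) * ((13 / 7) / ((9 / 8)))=-1127984 / 136269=-8.28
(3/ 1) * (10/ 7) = 30/ 7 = 4.29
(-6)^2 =36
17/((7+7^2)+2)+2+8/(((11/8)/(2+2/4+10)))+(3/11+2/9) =39419/522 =75.52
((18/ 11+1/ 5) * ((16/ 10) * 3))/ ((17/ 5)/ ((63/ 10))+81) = 152712/ 1412675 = 0.11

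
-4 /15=-0.27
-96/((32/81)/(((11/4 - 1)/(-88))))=1701/352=4.83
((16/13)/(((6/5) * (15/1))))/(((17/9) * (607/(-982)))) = -7856/134147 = -0.06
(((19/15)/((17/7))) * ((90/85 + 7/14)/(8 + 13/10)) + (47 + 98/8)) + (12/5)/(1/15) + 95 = 61388387/322524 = 190.34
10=10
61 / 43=1.42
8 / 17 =0.47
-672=-672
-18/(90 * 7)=-1/35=-0.03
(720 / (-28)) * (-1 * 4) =720 / 7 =102.86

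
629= 629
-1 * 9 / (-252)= 1 / 28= 0.04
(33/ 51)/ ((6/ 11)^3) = 14641/ 3672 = 3.99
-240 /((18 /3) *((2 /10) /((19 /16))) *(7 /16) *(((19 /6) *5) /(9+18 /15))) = -349.71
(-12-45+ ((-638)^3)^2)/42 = 9634430147420161/6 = 1605738357903360.17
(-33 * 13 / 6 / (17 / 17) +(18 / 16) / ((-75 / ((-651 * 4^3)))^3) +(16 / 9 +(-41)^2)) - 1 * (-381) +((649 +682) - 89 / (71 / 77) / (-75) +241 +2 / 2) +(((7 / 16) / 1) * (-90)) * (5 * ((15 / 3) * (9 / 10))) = 30810484164413519 / 159750000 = 192866880.53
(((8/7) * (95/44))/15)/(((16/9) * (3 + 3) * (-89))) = -19/109648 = -0.00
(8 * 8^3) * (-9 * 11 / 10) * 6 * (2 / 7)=-2433024 / 35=-69514.97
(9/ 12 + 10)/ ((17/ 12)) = 7.59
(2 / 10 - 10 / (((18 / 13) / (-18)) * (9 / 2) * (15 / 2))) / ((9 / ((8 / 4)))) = 1094 / 1215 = 0.90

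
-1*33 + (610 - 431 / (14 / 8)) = 2315 / 7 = 330.71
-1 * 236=-236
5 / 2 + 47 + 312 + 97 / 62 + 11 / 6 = 67871 / 186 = 364.90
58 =58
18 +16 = 34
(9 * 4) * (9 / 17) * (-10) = -3240 / 17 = -190.59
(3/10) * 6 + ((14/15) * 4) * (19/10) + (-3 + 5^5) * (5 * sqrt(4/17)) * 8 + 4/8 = 60585.09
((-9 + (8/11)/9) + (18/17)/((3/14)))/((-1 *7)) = 0.57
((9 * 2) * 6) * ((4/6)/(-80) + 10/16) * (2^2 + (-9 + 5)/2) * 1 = 666/5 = 133.20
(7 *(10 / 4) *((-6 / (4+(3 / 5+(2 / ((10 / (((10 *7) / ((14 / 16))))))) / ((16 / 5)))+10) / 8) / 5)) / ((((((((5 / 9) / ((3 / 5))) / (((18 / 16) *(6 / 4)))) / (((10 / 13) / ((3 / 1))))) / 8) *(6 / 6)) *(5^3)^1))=-729 / 182000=-0.00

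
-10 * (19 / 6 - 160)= 4705 / 3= 1568.33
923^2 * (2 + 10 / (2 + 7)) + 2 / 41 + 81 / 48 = 15648242123 / 5904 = 2650447.51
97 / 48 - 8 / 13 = 877 / 624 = 1.41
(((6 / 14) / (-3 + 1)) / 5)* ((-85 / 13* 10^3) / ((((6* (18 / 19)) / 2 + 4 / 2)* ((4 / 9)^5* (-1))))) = -7152310125 / 2143232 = -3337.16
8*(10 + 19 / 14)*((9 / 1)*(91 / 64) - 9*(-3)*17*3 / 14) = 7917723 / 784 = 10099.14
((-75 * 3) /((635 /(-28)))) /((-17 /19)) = -23940 /2159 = -11.09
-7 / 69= -0.10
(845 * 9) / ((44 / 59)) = 10197.61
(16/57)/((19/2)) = 32/1083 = 0.03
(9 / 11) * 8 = 72 / 11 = 6.55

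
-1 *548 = -548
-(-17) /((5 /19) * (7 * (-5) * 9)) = -323 /1575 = -0.21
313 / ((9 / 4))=1252 / 9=139.11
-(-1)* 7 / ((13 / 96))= 672 / 13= 51.69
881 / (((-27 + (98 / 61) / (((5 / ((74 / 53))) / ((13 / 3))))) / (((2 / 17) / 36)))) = -14241365 / 123939078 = -0.11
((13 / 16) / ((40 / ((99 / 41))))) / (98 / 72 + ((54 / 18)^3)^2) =11583 / 172482080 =0.00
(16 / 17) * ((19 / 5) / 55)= 304 / 4675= 0.07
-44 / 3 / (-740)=11 / 555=0.02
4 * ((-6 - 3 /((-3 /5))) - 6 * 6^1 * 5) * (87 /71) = -62988 /71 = -887.15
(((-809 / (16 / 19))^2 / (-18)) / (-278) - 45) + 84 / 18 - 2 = 142.10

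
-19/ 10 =-1.90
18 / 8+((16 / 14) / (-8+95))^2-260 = -382378055 / 1483524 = -257.75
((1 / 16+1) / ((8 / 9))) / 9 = 17 / 128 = 0.13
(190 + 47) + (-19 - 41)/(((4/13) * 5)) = 198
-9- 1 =-10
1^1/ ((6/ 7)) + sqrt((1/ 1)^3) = 13/ 6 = 2.17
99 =99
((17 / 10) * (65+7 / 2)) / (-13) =-2329 / 260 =-8.96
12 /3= 4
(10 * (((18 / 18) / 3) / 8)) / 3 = 5 / 36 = 0.14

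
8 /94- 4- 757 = -35763 /47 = -760.91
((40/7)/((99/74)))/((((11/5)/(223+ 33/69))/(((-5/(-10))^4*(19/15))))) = 18067100/525987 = 34.35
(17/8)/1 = 17/8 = 2.12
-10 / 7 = -1.43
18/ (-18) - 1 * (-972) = 971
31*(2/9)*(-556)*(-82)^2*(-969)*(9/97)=224604246432/97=2315507695.18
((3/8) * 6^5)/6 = 486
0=0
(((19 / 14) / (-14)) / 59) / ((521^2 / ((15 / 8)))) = -285 / 25111549792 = -0.00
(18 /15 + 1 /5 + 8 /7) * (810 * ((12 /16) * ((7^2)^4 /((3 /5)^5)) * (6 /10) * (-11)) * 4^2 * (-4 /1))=48374915820000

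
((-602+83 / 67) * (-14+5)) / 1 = 362259 / 67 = 5406.85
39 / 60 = 13 / 20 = 0.65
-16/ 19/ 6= -8/ 57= -0.14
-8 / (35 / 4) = -32 / 35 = -0.91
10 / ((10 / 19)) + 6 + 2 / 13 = 25.15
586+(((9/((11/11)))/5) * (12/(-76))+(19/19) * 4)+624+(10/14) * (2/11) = 8879281/7315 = 1213.85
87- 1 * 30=57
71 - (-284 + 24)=331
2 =2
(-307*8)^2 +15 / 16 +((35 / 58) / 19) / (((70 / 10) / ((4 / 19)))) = 1010373564939 / 167504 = 6031936.94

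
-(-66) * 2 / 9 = 44 / 3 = 14.67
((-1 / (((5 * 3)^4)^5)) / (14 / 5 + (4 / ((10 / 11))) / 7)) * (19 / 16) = -133 / 127689858435058593750000000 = -0.00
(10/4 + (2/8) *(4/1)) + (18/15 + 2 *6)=167/10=16.70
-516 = -516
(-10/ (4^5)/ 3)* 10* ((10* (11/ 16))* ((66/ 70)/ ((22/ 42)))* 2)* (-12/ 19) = 2475/ 4864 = 0.51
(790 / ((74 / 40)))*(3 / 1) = 47400 / 37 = 1281.08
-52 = -52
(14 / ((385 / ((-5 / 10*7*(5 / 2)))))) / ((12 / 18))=-0.48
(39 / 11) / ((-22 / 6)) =-117 / 121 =-0.97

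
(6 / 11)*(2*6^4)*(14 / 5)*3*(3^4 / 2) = 480980.95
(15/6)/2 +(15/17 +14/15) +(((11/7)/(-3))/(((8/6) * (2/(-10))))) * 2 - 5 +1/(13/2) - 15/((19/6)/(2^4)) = -129872447/1763580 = -73.64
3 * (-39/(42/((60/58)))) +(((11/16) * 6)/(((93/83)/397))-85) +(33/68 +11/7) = 168199959/122264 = 1375.71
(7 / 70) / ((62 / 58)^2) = 841 / 9610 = 0.09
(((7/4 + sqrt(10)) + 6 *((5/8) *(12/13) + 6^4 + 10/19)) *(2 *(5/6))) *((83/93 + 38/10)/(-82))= -8390834087/11301732 - 1091 *sqrt(10)/11439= -742.74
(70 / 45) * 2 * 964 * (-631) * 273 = -1549907632 / 3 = -516635877.33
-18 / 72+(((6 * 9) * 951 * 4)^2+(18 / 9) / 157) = 26498920359019 / 628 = 42195733055.76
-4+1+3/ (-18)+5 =11/ 6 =1.83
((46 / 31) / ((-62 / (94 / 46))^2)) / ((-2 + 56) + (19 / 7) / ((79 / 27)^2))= 96504583 / 3251856088314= 0.00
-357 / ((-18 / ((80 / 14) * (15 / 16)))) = 425 / 4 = 106.25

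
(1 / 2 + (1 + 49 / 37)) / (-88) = -19 / 592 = -0.03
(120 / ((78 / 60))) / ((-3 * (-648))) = 50 / 1053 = 0.05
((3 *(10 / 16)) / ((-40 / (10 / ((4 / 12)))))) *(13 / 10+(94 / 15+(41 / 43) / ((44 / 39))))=-716181 / 60544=-11.83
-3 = -3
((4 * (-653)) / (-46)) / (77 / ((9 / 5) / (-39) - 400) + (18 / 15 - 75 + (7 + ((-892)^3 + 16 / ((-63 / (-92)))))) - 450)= -10697374170 / 133707790117161713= -0.00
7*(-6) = -42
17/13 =1.31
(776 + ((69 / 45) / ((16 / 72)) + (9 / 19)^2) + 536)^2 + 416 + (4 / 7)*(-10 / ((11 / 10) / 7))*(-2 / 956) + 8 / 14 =417425039557503363 / 239829736300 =1740505.77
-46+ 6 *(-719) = -4360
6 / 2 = 3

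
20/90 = 2/9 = 0.22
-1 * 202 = -202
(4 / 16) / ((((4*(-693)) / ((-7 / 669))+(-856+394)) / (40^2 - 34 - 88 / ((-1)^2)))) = 739 / 528924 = 0.00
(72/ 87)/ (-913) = -24/ 26477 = -0.00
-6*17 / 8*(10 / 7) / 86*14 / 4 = -0.74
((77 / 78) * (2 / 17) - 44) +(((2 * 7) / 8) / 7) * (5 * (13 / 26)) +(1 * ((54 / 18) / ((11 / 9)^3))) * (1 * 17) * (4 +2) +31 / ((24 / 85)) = 275480181 / 1176604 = 234.13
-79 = -79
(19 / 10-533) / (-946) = 5311 / 9460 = 0.56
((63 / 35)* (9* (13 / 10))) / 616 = 1053 / 30800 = 0.03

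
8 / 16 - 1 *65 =-129 / 2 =-64.50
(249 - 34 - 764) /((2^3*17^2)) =-549 /2312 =-0.24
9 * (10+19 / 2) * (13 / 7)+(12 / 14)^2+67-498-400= -49425 / 98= -504.34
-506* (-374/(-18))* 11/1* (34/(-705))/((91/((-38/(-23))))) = 58468168/577395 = 101.26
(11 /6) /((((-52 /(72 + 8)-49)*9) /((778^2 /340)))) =-3329062 /455787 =-7.30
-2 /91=-0.02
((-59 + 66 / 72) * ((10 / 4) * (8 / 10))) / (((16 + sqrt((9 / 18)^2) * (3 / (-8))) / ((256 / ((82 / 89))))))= -1549312 / 759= -2041.25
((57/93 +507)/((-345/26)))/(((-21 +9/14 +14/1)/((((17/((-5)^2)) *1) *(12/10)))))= 194748736/39660625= 4.91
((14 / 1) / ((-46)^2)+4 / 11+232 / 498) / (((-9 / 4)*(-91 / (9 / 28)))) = 2422949 / 1845938094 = 0.00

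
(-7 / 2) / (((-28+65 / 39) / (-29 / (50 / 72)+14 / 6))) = -20699 / 3950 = -5.24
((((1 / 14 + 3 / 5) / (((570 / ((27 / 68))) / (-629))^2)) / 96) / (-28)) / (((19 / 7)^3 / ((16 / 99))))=-1351203 / 3486347392000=-0.00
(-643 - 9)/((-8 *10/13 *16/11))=23309/320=72.84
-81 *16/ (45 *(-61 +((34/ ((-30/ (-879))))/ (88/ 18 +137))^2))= 293531220/ 119305621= 2.46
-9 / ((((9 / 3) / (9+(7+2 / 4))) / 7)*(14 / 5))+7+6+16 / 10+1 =-2163 / 20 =-108.15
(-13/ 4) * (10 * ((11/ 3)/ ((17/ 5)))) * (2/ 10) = -715/ 102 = -7.01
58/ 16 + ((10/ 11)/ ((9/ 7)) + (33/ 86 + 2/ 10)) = 837061/ 170280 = 4.92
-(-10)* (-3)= -30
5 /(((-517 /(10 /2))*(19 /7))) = -175 /9823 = -0.02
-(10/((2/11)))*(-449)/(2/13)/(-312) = -24695/48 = -514.48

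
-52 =-52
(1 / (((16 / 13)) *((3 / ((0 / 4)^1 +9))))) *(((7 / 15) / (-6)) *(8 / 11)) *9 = -273 / 220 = -1.24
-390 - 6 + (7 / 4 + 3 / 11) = -17335 / 44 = -393.98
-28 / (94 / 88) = -1232 / 47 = -26.21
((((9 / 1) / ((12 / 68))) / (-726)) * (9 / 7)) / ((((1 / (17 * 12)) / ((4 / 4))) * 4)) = -7803 / 1694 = -4.61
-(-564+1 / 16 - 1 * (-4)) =8959 / 16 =559.94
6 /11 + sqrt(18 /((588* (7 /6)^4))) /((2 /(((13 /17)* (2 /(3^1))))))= 78* sqrt(6) /5831 + 6 /11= 0.58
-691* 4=-2764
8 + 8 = 16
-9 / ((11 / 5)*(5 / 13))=-117 / 11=-10.64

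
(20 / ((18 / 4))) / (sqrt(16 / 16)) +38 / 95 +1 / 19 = 4187 / 855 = 4.90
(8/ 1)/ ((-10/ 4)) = -16/ 5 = -3.20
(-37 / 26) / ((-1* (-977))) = -0.00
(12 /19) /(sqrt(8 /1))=3 * sqrt(2) /19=0.22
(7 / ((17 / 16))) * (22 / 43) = 2464 / 731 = 3.37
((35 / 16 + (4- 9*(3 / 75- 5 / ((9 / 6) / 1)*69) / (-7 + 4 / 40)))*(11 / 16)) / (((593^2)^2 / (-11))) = 65402799 / 3640462645277440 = 0.00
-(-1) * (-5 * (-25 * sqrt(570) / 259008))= 125 * sqrt(570) / 259008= 0.01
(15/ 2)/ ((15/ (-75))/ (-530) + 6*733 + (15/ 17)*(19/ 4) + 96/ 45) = 0.00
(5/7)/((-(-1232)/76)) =0.04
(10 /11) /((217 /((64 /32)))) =20 /2387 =0.01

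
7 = 7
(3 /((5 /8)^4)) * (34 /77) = 417792 /48125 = 8.68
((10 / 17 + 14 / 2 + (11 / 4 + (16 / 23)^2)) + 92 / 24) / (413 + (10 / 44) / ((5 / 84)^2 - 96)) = 11784006075743 / 332077815135948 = 0.04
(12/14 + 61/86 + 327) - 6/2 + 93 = 251977/602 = 418.57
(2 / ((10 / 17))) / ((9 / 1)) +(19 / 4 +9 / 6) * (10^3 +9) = 1135193 / 180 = 6306.63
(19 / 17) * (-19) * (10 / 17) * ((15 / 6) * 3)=-27075 / 289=-93.69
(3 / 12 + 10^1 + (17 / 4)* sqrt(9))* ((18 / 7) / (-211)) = -414 / 1477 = -0.28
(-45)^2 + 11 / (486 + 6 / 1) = 996311 / 492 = 2025.02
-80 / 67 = -1.19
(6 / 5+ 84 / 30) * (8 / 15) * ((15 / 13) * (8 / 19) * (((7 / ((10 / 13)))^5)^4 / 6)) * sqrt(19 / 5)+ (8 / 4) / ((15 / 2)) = 4 / 15+ 116649933115519858852942182348249434677 * sqrt(95) / 222656250000000000000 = 5106359729011392424.75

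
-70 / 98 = -5 / 7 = -0.71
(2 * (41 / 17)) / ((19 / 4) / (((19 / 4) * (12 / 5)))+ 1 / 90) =14760 / 1309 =11.28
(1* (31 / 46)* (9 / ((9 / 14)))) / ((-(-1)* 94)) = 217 / 2162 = 0.10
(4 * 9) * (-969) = -34884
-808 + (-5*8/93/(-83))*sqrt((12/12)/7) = -808 + 40*sqrt(7)/54033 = -808.00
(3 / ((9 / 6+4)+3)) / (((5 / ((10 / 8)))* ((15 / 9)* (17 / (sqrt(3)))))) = 9* sqrt(3) / 2890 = 0.01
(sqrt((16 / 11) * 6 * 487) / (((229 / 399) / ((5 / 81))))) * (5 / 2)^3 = 83125 * sqrt(32142) / 136026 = 109.56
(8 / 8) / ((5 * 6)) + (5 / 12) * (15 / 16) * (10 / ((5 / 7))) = 5.50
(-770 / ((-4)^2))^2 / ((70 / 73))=309155 / 128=2415.27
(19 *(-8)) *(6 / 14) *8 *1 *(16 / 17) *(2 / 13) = -75.46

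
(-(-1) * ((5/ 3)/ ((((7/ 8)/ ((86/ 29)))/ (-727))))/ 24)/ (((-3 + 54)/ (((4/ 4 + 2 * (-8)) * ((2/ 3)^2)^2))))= 25008800/ 2515779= 9.94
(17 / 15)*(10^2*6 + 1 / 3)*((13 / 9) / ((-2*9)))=-398021 / 7290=-54.60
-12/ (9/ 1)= -4/ 3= -1.33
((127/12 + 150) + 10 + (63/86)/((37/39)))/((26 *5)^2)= 3271519/322654800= 0.01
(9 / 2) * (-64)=-288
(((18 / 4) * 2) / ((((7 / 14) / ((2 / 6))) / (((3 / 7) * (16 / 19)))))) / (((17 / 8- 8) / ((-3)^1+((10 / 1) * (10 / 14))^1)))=-66816 / 43757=-1.53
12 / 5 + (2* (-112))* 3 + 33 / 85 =-56883 / 85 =-669.21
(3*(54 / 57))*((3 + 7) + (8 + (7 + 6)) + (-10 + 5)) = 1404 / 19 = 73.89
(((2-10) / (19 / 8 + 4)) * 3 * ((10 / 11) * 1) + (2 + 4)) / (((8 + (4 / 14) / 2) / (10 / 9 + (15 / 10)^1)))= 79289 / 95931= 0.83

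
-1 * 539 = -539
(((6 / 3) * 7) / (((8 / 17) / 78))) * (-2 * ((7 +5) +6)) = -83538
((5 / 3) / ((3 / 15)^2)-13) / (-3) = -86 / 9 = -9.56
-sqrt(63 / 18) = -sqrt(14) / 2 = -1.87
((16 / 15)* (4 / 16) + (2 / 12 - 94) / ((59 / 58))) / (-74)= 27133 / 21830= 1.24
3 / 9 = 1 / 3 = 0.33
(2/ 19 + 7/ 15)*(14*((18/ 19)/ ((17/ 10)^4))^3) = 887241600000000000/ 75927912578019683281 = 0.01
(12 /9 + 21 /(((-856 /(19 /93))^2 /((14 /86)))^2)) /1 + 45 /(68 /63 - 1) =14068430128355613111984583 /24753836002971753197568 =568.33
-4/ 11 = -0.36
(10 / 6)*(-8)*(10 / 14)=-200 / 21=-9.52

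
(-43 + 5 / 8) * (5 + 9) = -2373 / 4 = -593.25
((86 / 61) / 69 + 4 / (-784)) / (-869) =-12647 / 716893716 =-0.00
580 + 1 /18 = 10441 /18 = 580.06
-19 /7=-2.71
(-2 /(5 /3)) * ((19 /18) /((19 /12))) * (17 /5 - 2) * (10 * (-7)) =392 /5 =78.40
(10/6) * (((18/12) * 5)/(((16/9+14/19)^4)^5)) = 457006321911673250950977349384229719531564401/3736449342219183315528453371952008000000000000000000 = 0.00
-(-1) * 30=30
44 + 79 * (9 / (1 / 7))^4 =1244483963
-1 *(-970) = 970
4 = 4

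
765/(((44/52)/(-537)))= -5340465/11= -485496.82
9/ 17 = 0.53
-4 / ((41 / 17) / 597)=-990.15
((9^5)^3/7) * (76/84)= 1303977169932777/49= 26611778978219.94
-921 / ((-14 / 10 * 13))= 4605 / 91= 50.60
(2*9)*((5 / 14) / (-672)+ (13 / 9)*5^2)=1019185 / 1568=649.99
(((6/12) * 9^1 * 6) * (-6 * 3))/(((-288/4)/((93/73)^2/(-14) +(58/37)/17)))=-30052971/187708696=-0.16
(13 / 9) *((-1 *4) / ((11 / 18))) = -104 / 11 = -9.45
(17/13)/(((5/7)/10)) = 238/13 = 18.31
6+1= 7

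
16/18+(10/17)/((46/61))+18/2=10.67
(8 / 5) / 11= 8 / 55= 0.15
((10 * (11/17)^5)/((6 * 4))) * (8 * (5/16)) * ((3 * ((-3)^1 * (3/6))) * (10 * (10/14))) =-301970625/79511992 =-3.80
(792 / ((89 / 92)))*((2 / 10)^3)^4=72864 / 21728515625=0.00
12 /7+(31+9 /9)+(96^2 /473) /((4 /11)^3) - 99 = 102317 /301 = 339.92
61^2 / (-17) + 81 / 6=-6983 / 34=-205.38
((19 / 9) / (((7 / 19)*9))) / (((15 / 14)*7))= 722 / 8505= 0.08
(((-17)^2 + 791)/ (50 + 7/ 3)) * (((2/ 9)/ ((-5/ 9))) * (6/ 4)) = -1944/ 157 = -12.38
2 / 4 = 1 / 2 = 0.50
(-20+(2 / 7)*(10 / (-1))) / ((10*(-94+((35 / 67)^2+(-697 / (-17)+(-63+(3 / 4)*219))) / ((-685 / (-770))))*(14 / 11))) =-108238768 / 3990323477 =-0.03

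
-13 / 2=-6.50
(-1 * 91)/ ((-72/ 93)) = 2821/ 24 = 117.54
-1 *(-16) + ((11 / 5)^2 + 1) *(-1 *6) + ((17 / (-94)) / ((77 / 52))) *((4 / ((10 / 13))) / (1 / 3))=-1895024 / 90475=-20.95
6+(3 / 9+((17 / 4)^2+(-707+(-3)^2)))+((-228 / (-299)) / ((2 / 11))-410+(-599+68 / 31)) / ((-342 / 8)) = -16487825129 / 25359984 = -650.15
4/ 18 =2/ 9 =0.22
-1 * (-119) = 119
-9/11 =-0.82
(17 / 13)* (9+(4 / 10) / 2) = 12.03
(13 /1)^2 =169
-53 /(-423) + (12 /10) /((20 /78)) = 50816 /10575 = 4.81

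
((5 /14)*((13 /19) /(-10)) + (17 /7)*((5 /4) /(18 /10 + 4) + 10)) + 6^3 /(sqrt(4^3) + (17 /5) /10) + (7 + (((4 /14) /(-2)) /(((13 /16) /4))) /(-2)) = 115567115 /1991314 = 58.04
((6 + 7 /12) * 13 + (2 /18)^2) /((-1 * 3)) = -27733 /972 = -28.53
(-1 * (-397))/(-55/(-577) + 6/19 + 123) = 4352311/1352956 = 3.22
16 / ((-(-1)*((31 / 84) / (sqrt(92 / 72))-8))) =-2.09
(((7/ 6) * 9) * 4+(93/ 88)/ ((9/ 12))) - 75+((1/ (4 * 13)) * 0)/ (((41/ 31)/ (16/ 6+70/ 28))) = -695/ 22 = -31.59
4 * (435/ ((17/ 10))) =1023.53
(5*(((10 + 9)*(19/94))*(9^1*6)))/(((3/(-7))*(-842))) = 113715/39574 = 2.87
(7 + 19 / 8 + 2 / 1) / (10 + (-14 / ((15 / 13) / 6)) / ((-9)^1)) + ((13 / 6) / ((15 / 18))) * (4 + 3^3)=2644811 / 32560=81.23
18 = 18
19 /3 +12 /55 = 1081 /165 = 6.55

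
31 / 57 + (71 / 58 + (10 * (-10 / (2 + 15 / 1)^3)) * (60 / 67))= 1904168495 / 1088239326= 1.75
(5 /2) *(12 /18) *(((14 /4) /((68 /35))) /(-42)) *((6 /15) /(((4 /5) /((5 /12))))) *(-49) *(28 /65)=60025 /190944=0.31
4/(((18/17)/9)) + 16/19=34.84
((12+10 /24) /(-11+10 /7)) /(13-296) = 1043 /227532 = 0.00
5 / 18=0.28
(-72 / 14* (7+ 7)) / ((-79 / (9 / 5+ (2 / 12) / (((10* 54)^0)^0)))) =708 / 395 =1.79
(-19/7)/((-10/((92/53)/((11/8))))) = 6992/20405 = 0.34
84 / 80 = 21 / 20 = 1.05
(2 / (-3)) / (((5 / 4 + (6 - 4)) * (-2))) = 4 / 39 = 0.10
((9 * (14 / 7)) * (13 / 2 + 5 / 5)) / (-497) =-135 / 497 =-0.27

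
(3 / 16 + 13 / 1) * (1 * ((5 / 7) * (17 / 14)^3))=5183215 / 307328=16.87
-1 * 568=-568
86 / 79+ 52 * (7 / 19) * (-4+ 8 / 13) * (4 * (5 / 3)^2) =-9718094 / 13509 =-719.38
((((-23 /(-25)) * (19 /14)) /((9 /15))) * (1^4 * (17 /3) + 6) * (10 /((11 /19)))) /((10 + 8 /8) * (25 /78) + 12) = 1079390 /39963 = 27.01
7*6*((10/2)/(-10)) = -21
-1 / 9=-0.11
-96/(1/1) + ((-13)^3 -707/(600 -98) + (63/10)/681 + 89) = -628285127/284885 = -2205.40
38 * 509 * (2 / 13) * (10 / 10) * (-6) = -232104 / 13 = -17854.15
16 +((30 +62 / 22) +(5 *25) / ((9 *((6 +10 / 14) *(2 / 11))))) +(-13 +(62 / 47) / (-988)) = 54239542 / 1149291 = 47.19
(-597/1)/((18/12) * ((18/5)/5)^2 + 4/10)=-373125/736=-506.96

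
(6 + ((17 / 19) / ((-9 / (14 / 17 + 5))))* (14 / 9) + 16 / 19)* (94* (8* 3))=764032 / 57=13404.07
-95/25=-19/5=-3.80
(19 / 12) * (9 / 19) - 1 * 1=-1 / 4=-0.25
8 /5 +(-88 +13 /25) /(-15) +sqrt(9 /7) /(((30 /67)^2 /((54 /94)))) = 40401 * sqrt(7) /32900 +929 /125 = 10.68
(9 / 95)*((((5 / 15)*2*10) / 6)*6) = 0.63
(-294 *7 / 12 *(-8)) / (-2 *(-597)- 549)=1372 / 645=2.13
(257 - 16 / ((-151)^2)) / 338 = 0.76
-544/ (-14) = 38.86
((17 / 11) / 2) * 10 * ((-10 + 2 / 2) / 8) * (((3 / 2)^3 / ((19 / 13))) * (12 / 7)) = -805545 / 23408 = -34.41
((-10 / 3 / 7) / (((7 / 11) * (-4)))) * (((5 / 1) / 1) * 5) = 1375 / 294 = 4.68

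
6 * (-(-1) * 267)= 1602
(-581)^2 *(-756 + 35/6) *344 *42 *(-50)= 182931192144400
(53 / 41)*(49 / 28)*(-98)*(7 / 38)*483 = -61463199 / 3116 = -19725.03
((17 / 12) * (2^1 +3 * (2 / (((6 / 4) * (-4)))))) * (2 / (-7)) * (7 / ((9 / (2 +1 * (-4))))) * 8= 136 / 27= 5.04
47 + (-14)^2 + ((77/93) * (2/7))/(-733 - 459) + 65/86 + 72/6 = 609568957/2383404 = 255.76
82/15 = 5.47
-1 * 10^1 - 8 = -18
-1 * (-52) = 52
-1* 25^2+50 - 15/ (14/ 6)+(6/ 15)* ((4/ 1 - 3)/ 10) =-101743/ 175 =-581.39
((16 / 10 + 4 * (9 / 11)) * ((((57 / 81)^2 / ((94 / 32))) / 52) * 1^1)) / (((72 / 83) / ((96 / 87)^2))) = 4111403008 / 185425702605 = 0.02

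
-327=-327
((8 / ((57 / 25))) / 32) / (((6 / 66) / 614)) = 84425 / 114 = 740.57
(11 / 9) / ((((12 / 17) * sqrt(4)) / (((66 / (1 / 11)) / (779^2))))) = 22627 / 21846276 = 0.00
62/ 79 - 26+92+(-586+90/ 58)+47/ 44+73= -44716179/ 100804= -443.60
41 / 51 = 0.80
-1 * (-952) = 952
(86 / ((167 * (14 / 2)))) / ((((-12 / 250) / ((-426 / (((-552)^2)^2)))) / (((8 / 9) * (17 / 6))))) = 6487625 / 366306478142976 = 0.00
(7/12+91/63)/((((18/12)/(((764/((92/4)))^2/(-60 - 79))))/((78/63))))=-553927504/41692077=-13.29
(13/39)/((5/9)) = 3/5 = 0.60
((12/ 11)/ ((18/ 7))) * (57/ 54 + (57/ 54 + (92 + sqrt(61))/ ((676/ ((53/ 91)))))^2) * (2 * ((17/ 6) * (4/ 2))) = 283042843 * sqrt(61)/ 30104807733 + 12211233245201/ 1083773078388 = 11.34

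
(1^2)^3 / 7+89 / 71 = 1.40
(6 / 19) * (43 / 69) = 0.20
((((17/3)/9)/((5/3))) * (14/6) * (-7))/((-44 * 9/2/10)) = 833/2673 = 0.31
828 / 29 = 28.55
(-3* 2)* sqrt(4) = -12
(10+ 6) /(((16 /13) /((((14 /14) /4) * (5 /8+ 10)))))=1105 /32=34.53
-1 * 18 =-18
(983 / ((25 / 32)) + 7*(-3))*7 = 216517 / 25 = 8660.68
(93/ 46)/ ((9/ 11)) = 341/ 138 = 2.47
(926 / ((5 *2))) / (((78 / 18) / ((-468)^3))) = -2190415219.20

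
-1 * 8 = -8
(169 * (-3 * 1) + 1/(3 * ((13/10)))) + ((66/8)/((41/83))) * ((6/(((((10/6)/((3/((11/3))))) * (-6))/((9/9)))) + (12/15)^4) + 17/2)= -2927298773/7995000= -366.14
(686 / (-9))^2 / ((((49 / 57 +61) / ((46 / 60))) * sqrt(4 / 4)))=51412613 / 714015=72.00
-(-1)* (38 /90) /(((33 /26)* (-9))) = -494 /13365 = -0.04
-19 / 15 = -1.27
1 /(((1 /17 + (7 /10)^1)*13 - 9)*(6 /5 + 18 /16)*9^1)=6800 /123039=0.06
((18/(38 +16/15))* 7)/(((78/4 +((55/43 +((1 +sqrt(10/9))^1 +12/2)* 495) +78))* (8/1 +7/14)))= 1992642876/18314040029389 - 92257704* sqrt(10)/18314040029389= 0.00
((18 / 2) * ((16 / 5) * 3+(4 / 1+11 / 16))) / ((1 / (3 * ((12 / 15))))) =30861 / 100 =308.61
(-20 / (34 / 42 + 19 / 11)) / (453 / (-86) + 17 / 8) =794640 / 316733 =2.51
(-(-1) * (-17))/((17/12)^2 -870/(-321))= -261936/72683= -3.60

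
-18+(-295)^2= 87007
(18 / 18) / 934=1 / 934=0.00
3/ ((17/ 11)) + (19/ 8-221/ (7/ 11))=-326507/ 952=-342.97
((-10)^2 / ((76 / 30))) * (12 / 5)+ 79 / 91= 165301 / 1729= 95.60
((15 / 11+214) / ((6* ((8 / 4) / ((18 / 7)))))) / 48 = 2369 / 2464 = 0.96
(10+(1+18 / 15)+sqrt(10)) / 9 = sqrt(10) / 9+61 / 45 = 1.71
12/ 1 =12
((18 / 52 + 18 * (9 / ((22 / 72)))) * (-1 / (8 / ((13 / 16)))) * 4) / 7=-30.79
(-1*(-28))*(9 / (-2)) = -126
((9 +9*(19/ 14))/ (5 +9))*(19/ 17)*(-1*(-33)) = 186219/ 3332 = 55.89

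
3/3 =1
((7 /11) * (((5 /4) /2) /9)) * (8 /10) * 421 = 2947 /198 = 14.88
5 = 5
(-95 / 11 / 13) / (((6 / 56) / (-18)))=15960 / 143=111.61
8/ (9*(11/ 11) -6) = 8/ 3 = 2.67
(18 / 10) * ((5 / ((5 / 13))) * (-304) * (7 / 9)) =-5532.80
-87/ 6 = -14.50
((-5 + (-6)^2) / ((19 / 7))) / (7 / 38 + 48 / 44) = 4774 / 533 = 8.96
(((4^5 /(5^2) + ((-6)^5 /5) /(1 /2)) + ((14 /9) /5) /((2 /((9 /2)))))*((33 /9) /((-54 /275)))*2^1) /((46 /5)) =92829385 /7452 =12456.98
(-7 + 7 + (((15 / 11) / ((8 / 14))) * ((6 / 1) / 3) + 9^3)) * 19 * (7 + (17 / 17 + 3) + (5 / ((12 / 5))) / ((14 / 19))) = 237501197 / 1232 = 192776.95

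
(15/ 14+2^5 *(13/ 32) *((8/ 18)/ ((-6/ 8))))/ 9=-2507/ 3402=-0.74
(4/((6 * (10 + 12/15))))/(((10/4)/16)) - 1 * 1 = -49/81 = -0.60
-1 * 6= -6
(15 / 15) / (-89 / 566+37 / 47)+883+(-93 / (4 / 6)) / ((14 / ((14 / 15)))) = 146689403 / 167590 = 875.29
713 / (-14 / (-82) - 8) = -29233 / 321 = -91.07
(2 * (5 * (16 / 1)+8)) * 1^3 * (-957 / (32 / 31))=-326337 / 2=-163168.50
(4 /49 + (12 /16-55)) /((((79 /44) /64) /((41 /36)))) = -2199.04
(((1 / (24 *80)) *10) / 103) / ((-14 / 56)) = -1 / 4944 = -0.00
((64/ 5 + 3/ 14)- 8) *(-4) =-702/ 35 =-20.06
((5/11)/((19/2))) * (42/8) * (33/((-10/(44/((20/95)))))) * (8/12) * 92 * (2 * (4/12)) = -7084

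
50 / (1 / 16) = 800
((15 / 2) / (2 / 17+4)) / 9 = 17 / 84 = 0.20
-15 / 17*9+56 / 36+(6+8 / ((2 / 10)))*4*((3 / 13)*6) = 494035 / 1989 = 248.38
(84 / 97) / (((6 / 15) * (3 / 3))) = 210 / 97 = 2.16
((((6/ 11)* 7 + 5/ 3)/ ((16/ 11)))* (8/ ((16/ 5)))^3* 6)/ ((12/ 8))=22625/ 96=235.68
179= 179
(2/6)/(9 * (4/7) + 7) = 7/255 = 0.03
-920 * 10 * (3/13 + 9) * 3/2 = -1656000/13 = -127384.62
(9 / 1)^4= 6561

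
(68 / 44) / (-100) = -17 / 1100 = -0.02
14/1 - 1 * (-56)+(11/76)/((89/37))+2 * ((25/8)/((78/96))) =6836931/87932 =77.75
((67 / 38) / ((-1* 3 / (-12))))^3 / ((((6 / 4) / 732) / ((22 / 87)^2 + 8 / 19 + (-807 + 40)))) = -129433585706875328 / 986399649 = -131218199.27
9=9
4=4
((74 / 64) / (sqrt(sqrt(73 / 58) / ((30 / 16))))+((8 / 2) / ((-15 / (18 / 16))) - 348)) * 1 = -3483 / 10+37 * 146^(3 / 4) * sqrt(15) * 29^(1 / 4) / 9344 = -346.81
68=68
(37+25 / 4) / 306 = 173 / 1224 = 0.14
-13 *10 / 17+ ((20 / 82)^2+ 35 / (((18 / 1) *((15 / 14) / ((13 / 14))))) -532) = -537.90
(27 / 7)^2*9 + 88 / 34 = 113693 / 833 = 136.49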